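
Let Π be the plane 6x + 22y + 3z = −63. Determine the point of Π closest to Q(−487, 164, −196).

(-11243/23, 3618/23, -4529/23)

n = (6, 22, 3), |n|² = 529, and n·Q − (-63) = 161.
t = 161/529 = 7/23, so the foot is Q − t·n = (−487, 164, −196) − (7/23)·(6, 22, 3) = (−11243/23, 3618/23, −4529/23).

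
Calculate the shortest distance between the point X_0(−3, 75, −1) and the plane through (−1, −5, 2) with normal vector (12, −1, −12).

4

The plane has equation n·(r − (−1, −5, 2)) = 0, i.e. n·r = -31.
d = |12·(-3) + (-1)·75 + (-12)·(-1) − (-31)| / √(144 + 1 + 144) = |-68| / 17 = 4.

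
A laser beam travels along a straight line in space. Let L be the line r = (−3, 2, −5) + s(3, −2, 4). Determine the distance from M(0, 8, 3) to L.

4√5

Direction vector d = (3, −2, 4).
AP = (3, 6, 8); AP·d = 29, |AP|² = 109, |d|² = 29.
distance² = |AP|² − (AP·d)²/|d|² = 109 − 841/29 = 80, so the distance is 4√5.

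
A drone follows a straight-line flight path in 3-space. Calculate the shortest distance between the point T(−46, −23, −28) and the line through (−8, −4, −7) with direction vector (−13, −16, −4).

√482

Direction vector d = (−13, −16, −4).
AP = (−38, −19, −21), and AP × d = (−260, 121, 361).
|AP × d|² = 212562 and |d|² = 441, so the distance is √(212562/441) = √482.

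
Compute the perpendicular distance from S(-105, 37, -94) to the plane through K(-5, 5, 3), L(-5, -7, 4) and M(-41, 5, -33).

KL = (0, -12, 1) and KM = (-36, 0, -36), so a normal is n = KL × KM = (432, -36, -432).
n = (432, -36, -432); n·P − (-3636) = -2448; |n| = 612; distance = 2448/612 = 4.

4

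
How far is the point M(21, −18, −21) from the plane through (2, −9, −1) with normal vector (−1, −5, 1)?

The plane has equation n·(r − (2, −9, −1)) = 0, i.e. n·r = 42.
Then n·(21, −18, −21) − 42 = 6.
|n| = √(1 + 25 + 1) = 3√3, so the distance is |6|/(3√3) = 2√3/3.

2√3/3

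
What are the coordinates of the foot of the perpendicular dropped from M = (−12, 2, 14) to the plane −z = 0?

The perpendicular from M has direction n = (0, 0, −1): r = (−12, 2, 14) + μ(0, 0, −1).
Substitute into the plane: n·(M + μn) = 0 gives -14 + 1μ = 0, so μ = 14.
Foot = (−12, 2, 14) + 14·(0, 0, −1) = (−12, 2, 0).

(-12, 2, 0)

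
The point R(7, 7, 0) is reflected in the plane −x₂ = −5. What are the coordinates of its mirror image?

(7, 3, 0)

n = (0, −1, 0), |n|² = 1, n·R − (-5) = -2, so t = -2/1 = -2.
Foot F = R − (-2)·n = (7, 5, 0); the reflection is 2F − R = (7, 3, 0).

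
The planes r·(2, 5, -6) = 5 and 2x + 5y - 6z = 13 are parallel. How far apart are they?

8√65/65

With common normal n = (2, 5, -6) (|n| = √65), the distance is |5 − 13|/|n| = 8/√65 = 8√65/65.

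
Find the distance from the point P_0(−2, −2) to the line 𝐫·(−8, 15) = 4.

d = |(-8)·(-2) + 15·(-2) − 4| / √(64 + 225) = |-18|/17 = 18/17.

18/17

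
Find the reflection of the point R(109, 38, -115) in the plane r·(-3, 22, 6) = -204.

(2513/23, 830/23, -2657/23)

n = (-3, 22, 6), |n|² = 529, n·R − (-204) = 23, so t = 23/529 = 1/23.
Foot F = R − (1/23)·n = (2510/23, 852/23, -2651/23); the reflection is 2F − R = (2513/23, 830/23, -2657/23).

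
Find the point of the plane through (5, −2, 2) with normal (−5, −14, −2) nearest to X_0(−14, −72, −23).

(11, -2, -13)

n = (−5, −14, −2), |n|² = 225, and n·X_0 − (-1) = 1125.
t = 1125/225 = 5, so the foot is X_0 − t·n = (−14, −72, −23) − 5·(−5, −14, −2) = (11, −2, −13).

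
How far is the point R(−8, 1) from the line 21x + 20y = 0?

d = |21·(-8) + 20·1 − 0| / √(441 + 400) = |-148|/29 = 148/29.

148/29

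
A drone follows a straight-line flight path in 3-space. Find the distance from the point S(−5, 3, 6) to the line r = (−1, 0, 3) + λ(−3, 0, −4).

√34

Direction vector d = (−3, 0, −4).
AP = (−4, 3, 3), and AP × d = (−12, −25, 9).
|AP × d|² = 850 and |d|² = 25, so the distance is √(850/25) = √34.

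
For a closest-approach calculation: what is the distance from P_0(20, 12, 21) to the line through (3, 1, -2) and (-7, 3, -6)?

A direction vector is d = (-10, 2, -4).
AP = (17, 11, 23); AP·d = -240, |AP|² = 939, |d|² = 120.
distance² = |AP|² − (AP·d)²/|d|² = 939 − 57600/120 = 459, so the distance is 3√51.

3√51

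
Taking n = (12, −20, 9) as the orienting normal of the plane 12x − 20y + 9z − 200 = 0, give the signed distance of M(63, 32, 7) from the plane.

-21/25

n·M − 200 = -21.
|n| = 25, so the signed distance is -21/25.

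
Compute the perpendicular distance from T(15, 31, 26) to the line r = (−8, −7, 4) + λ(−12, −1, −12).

√1301

Direction vector d = (−12, −1, −12).
AP = (23, 38, 22), and AP × d = (−434, 12, 433).
|AP × d|² = 375989 and |d|² = 289, so the distance is √(375989/289) = √1301.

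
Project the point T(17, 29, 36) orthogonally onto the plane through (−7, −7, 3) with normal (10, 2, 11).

(-13, 23, 3)

The perpendicular from T has direction n = (10, 2, 11): r = (17, 29, 36) + μ(10, 2, 11).
Substitute into the plane: n·(T + μn) = -51 gives 624 + 225μ = -51, so μ = -3.
Foot = (17, 29, 36) + (-3)·(10, 2, 11) = (−13, 23, 3).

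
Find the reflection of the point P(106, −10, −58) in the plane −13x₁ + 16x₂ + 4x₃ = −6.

With n = (−13, 16, 4), the signed offset is (n·P − (-6))/|n|² = -1764/441 = -4.
P' = P − 2t·n = (106, −10, −58) − (-8)·(−13, 16, 4) = (2, 118, −26).

(2, 118, -26)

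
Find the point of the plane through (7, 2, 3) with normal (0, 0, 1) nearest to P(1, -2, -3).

The perpendicular from P has direction n = (0, 0, 1): r = (1, -2, -3) + λ(0, 0, 1).
Substitute into the plane: n·(P + λn) = 3 gives -3 + 1λ = 3, so λ = 6.
Foot = (1, -2, -3) + 6·(0, 0, 1) = (1, -2, 3).

(1, -2, 3)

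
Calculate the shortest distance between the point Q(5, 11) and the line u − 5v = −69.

d = |1·5 + (-5)·11 − (-69)| / √(1 + 25) = |19|/√26 = 19/√26.

19/√26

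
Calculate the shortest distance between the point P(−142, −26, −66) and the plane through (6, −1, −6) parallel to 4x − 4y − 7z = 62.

Parallel planes share the normal n = (4, −4, −7); since (6, −1, −6) lies on the plane, its equation is 4x − 4y − 7z = 70.
d = |4·(-142) + (-4)·(-26) + (-7)·(-66) − 70| / √(16 + 16 + 49) = |-72| / 9 = 8.

8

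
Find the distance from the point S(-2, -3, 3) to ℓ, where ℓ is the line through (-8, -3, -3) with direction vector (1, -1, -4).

Direction vector d = (1, -1, -4).
AP = (6, 0, 6), and AP × d = (6, 30, -6).
|AP × d|² = 972 and |d|² = 18, so the distance is √(972/18) = √54 = 3√6.

3√6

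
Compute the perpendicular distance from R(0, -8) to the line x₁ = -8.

8

The normal to the line is n = (1, 0) with |n| = 1.
|n·R − (-8)| = |0 − (-8)| = 8, so the distance is 8/1 = 8.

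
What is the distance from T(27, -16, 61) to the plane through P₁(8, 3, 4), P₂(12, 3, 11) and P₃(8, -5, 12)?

19/9

P₁P₂ = (4, 0, 7) and P₁P₃ = (0, -8, 8), so a normal is n = P₁P₂ × P₁P₃ = (56, -32, -32).
d = |56·27 + (-32)·(-16) + (-32)·61 − 224| / √(3136 + 1024 + 1024) = |-152| / 72 = 19/9.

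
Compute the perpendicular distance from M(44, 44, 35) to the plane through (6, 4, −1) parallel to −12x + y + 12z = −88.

16/17

Parallel planes share the normal n = (−12, 1, 12); since (6, 4, −1) lies on the plane, its equation is −12x + y + 12z = -80.
n = (−12, 1, 12); n·P − (-80) = 16; |n| = 17; distance = 16/17.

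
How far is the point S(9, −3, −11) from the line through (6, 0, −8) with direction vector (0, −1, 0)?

Direction vector d = (0, −1, 0).
AP = (3, −3, −3), and AP × d = (−3, 0, −3).
|AP × d|² = 18 and |d|² = 1, so the distance is √18 = 3√2.

3√2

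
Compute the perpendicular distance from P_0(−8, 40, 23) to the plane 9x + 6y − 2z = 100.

n = (9, 6, −2); n·P − 100 = 22; |n| = 11; distance = 22/11 = 2.

2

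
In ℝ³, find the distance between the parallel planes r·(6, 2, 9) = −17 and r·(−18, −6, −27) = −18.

23/11

Divide the second equation by -3 to match normals: 6x₁ + 2x₂ + 9x₃ = 6.
Both planes have normal n = (6, 2, 9), |n| = 11. Any point on the first plane is at distance |6 − (-17)|/|n| = 23/11 from the second.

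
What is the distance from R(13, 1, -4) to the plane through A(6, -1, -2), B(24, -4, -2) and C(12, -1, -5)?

AB = (18, -3, 0) and AC = (6, 0, -3), so a normal is n = AB × AC = (9, 54, 18).
Then n·(13, 1, -4) - (-36) = 135.
|n| = √(81 + 2916 + 324) = 9√41, so the distance is |135|/(9√41) = 15√41/41.

15√41/41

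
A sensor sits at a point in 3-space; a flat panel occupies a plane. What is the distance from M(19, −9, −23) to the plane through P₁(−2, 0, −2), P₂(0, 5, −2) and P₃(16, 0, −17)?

P₁P₂ = (2, 5, 0) and P₁P₃ = (18, 0, −15), so a normal is n = P₁P₂ × P₁P₃ = (−75, 30, −90).
Then n·(19, −9, −23) − 330 = 45.
|n| = √(5625 + 900 + 8100) = 15√65, so the distance is |45|/(15√65) = 3√65/65.

3√65/65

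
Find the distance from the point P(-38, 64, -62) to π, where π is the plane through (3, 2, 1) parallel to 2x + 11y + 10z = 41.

2

Parallel planes share the normal n = (2, 11, 10); since (3, 2, 1) lies on the plane, its equation is 2x + 11y + 10z = 38.
Then n·(-38, 64, -62) - 38 = -30.
|n| = √(4 + 121 + 100) = 15, so the distance is |-30|/15 = 2.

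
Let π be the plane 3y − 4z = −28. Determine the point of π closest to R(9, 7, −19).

The perpendicular from R has direction n = (0, 3, −4): r = (9, 7, −19) + λ(0, 3, −4).
Substitute into the plane: n·(R + λn) = -28 gives 97 + 25λ = -28, so λ = -5.
Foot = (9, 7, −19) + (-5)·(0, 3, −4) = (9, −8, 1).

(9, -8, 1)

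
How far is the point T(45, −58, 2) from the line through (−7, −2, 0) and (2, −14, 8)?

2√305

A direction vector is d = (9, −12, 8).
AP = (52, −56, 2), and AP × d = (−424, −398, −120).
|AP × d|² = 352580 and |d|² = 289, so the distance is √(352580/289) = √1220 = 2√305.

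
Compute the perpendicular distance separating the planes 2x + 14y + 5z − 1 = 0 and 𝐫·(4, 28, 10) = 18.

Divide the second equation by 2 to match normals: 2x + 14y + 5z = 9.
Both planes have normal n = (2, 14, 5), |n| = 15. Any point on the first plane is at distance |9 − 1|/|n| = 8/15 from the second.

8/15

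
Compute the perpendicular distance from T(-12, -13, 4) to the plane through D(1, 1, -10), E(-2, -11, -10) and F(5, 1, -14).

DE = (-3, -12, 0) and DF = (4, 0, -4), so a normal is n = DE × DF = (48, -12, 48).
Then n·(-12, -13, 4) - (-444) = 216.
|n| = √(2304 + 144 + 2304) = 12√33, so the distance is |216|/(12√33) = 18/√33.

18/√33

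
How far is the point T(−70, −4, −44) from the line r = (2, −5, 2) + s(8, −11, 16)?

Direction vector d = (8, −11, 16).
AP = (−72, 1, −46); AP·d = -1323, |AP|² = 7301, |d|² = 441.
distance² = |AP|² − (AP·d)²/|d|² = 7301 − 1750329/441 = 3332, so the distance is 14√17.

14√17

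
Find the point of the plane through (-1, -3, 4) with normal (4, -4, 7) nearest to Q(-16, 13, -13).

(-4, 1, 8)

n = (4, -4, 7), |n|² = 81, and n·Q − 36 = -243.
t = -243/81 = -3, so the foot is Q − t·n = (-16, 13, -13) − (-3)·(4, -4, 7) = (-4, 1, 8).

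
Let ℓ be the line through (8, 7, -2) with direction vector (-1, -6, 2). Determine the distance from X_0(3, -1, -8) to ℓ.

Direction vector d = (-1, -6, 2).
AP = (-5, -8, -6), and AP × d = (-52, 16, 22).
|AP × d|² = 3444 and |d|² = 41, so the distance is √(3444/41) = √84 = 2√21.

2√21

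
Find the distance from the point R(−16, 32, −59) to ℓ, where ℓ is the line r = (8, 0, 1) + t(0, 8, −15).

Direction vector d = (0, 8, −15).
AP = (−24, 32, −60); AP·d = 1156, |AP|² = 5200, |d|² = 289.
distance² = |AP|² − (AP·d)²/|d|² = 5200 − 1336336/289 = 576, so the distance is 24.

24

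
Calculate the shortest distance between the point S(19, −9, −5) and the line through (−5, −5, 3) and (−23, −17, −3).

12√3

A direction vector is d = (−18, −12, −6).
AP = (24, −4, −8), and AP × d = (−72, 288, −360).
|AP × d|² = 217728 and |d|² = 504, so the distance is √(217728/504) = √432 = 12√3.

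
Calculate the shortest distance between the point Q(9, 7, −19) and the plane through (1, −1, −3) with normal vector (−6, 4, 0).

8/√13

The plane has equation n·(r − (1, −1, −3)) = 0, i.e. n·r = -10.
Then n·(9, 7, −19) − (−10) = −16.
|n| = √(36 + 16 + 0) = 2√13, so the distance is |-16|/(2√13) = 8/√13.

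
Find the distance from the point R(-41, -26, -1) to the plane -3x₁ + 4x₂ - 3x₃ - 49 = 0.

Normal vector n = (-3, 4, -3), and n·(-41, -26, -1) - 49 = -27.
|n| = √(9 + 16 + 9) = √34, so the distance is |-27|/√34 = 27/√34.

27/√34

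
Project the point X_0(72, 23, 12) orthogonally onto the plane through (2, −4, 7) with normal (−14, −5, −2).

(2, -2, 2)

n = (−14, −5, −2), |n|² = 225, and n·X_0 − (-22) = -1125.
t = -1125/225 = -5, so the foot is X_0 − t·n = (72, 23, 12) − (-5)·(−14, −5, −2) = (2, −2, 2).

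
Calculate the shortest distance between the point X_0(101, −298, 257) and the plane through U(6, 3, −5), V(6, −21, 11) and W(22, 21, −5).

7

UV = (0, −24, 16) and UW = (16, 18, 0), so a normal is n = UV × UW = (−288, 256, 384).
n = (−288, 256, 384); n·P − (-2880) = -3808; |n| = 544; distance = 3808/544 = 7.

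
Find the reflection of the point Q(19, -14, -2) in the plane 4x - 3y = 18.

(-13, 10, -2)

With n = (4, -3, 0), the signed offset is (n·Q − 18)/|n|² = 100/25 = 4.
Q' = Q − 2t·n = (19, -14, -2) − 8·(4, -3, 0) = (-13, 10, -2).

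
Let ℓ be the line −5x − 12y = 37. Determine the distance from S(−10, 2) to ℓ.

11/13

The normal to the line is n = (−5, −12) with |n| = 13.
|n·S − 37| = |26 − 37| = 11, so the distance is 11/13.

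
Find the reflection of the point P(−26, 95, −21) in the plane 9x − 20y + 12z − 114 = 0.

(46, -65, 75)

With n = (9, −20, 12), the signed offset is (n·P − 114)/|n|² = -2500/625 = -4.
P' = P − 2t·n = (−26, 95, −21) − (-8)·(9, −20, 12) = (46, −65, 75).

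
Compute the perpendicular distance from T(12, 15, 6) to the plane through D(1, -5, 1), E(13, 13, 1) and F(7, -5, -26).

1

DE = (12, 18, 0) and DF = (6, 0, -27), so a normal is n = DE × DF = (-486, 324, -108).
Then n·(12, 15, 6) - (-2214) = 594.
|n| = √(236196 + 104976 + 11664) = 594, so the distance is |594|/594 = 1.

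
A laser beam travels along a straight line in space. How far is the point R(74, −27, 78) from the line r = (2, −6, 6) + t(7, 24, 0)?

Direction vector d = (7, 24, 0).
AP = (72, −21, 72); AP·d = 0, |AP|² = 10809, |d|² = 625.
distance² = |AP|² − (AP·d)²/|d|² = 10809 − 0/625 = 10809, so the distance is 3√1201.

3√1201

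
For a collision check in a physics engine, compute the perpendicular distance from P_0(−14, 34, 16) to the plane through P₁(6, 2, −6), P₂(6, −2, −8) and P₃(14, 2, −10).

P₁P₂ = (0, −4, −2) and P₁P₃ = (8, 0, −4), so a normal is n = P₁P₂ × P₁P₃ = (16, −16, 32).
d = |16·(-14) + (-16)·34 + 32·16 − (-128)| / √(256 + 256 + 1024) = |-128| / (16√6) = 8/√6.

4√6/3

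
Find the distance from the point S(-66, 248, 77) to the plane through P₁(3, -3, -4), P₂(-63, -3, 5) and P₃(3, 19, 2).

3

P₁P₂ = (-66, 0, 9) and P₁P₃ = (0, 22, 6), so a normal is n = P₁P₂ × P₁P₃ = (-198, 396, -1452).
d = |(-198)·(-66) + 396·248 + (-1452)·77 − 4026| / √(39204 + 156816 + 2108304) = |-4554| / 1518 = 3.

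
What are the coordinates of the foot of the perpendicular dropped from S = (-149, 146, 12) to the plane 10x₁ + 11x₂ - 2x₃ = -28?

n = (10, 11, -2), |n|² = 225, and n·S − (-28) = 120.
t = 120/225 = 8/15, so the foot is S − t·n = (-149, 146, 12) − (8/15)·(10, 11, -2) = (-463/3, 2102/15, 196/15).

(-463/3, 2102/15, 196/15)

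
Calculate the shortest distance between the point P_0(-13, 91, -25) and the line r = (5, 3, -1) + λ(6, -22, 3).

6√5

Direction vector d = (6, -22, 3).
AP = (-18, 88, -24), and AP × d = (-264, -90, -132).
|AP × d|² = 95220 and |d|² = 529, so the distance is √(95220/529) = √180 = 6√5.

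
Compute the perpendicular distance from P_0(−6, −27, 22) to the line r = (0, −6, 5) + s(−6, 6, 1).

Direction vector d = (−6, 6, 1).
AP = (−6, −21, 17), and AP × d = (−123, −96, −162).
|AP × d|² = 50589 and |d|² = 73, so the distance is √(50589/73) = √693 = 3√77.

3√77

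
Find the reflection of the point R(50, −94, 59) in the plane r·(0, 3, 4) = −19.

(50, -2188/25, 1691/25)

With n = (0, 3, 4), the signed offset is (n·R − (-19))/|n|² = -27/25.
R' = R − 2t·n = (50, −94, 59) − (-54/25)·(0, 3, 4) = (50, −2188/25, 1691/25).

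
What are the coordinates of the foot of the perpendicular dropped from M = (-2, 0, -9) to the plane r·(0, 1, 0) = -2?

(-2, -2, -9)

The perpendicular from M has direction n = (0, 1, 0): r = (-2, 0, -9) + t(0, 1, 0).
Substitute into the plane: n·(M + tn) = -2 gives 0 + 1t = -2, so t = -2.
Foot = (-2, 0, -9) + (-2)·(0, 1, 0) = (-2, -2, -9).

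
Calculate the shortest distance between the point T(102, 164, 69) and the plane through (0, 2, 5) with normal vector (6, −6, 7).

The plane has equation n·(r − (0, 2, 5)) = 0, i.e. n·r = 23.
d = |6·102 + (-6)·164 + 7·69 − 23| / √(36 + 36 + 49) = |88| / 11 = 8.

8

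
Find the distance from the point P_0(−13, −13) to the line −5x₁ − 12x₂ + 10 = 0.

The normal to the line is n = (−5, −12) with |n| = 13.
|n·P_0 − (-10)| = |221 − (-10)| = 231, so the distance is 231/13.

231/13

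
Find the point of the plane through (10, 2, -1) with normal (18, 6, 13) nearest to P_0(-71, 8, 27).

The perpendicular from P_0 has direction n = (18, 6, 13): r = (-71, 8, 27) + μ(18, 6, 13).
Substitute into the plane: n·(P_0 + μn) = 179 gives -879 + 529μ = 179, so μ = 2.
Foot = (-71, 8, 27) + 2·(18, 6, 13) = (-35, 20, 53).

(-35, 20, 53)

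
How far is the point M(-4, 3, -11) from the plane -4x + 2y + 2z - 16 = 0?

4√6/3

Normal vector n = (-4, 2, 2), and n·(-4, 3, -11) - 16 = -16.
|n| = √(16 + 4 + 4) = 2√6, so the distance is |-16|/(2√6) = 8/√6.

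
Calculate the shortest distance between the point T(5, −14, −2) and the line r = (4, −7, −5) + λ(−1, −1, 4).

√41

Direction vector d = (−1, −1, 4).
AP = (1, −7, 3), and AP × d = (−25, −7, −8).
|AP × d|² = 738 and |d|² = 18, so the distance is √(738/18) = √41.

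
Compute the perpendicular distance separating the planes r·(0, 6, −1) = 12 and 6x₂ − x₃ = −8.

With common normal n = (0, 6, −1) (|n| = √37), the distance is |12 − (-8)|/|n| = 20/√37.

20√37/37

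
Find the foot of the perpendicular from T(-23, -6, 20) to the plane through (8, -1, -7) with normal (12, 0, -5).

n = (12, 0, -5), |n|² = 169, and n·T − 131 = -507.
t = -507/169 = -3, so the foot is T − t·n = (-23, -6, 20) − (-3)·(12, 0, -5) = (13, -6, 5).

(13, -6, 5)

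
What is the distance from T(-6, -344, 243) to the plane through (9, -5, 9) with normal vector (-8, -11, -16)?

The plane has equation n·(r − (9, -5, 9)) = 0, i.e. n·r = -161.
d = |(-8)·(-6) + (-11)·(-344) + (-16)·243 − (-161)| / √(64 + 121 + 256) = |105| / 21 = 5.

5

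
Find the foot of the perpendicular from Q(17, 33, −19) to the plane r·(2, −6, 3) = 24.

(27, 3, -4)

n = (2, −6, 3), |n|² = 49, and n·Q − 24 = -245.
t = -245/49 = -5, so the foot is Q − t·n = (17, 33, −19) − (-5)·(2, −6, 3) = (27, 3, −4).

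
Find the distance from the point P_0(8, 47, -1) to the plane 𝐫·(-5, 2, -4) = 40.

n = (-5, 2, -4); n·P − 40 = 18; |n| = 3√5; distance = 18/(3√5) = 6/√5.

6√5/5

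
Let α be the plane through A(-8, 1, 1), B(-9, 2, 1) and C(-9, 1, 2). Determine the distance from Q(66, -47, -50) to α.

25/√3

AB = (-1, 1, 0) and AC = (-1, 0, 1), so a normal is n = AB × AC = (1, 1, 1).
d = |1·66 + 1·(-47) + 1·(-50) − (-6)| / √(1 + 1 + 1) = |-25| / √3 = 25√3/3.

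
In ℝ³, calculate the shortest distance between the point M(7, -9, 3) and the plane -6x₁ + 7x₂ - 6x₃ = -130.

7/11

d = |(-6)·7 + 7·(-9) + (-6)·3 − (-130)| / √(36 + 49 + 36) = |7| / 11 = 7/11.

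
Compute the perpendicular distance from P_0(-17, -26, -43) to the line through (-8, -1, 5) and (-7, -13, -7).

A direction vector is d = (1, -12, -12).
AP = (-9, -25, -48), and AP × d = (-276, -156, 133).
|AP × d|² = 118201 and |d|² = 289, so the distance is √(118201/289) = √409.

√409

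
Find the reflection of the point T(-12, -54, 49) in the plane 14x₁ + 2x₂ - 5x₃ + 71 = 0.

n = (14, 2, -5), |n|² = 225, n·T − (-71) = -450, so t = -450/225 = -2.
Foot F = T − (-2)·n = (16, -50, 39); the reflection is 2F − T = (44, -46, 29).

(44, -46, 29)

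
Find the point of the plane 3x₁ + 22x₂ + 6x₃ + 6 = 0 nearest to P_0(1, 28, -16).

(-2, 6, -22)

n = (3, 22, 6), |n|² = 529, and n·P_0 − (-6) = 529.
t = 529/529 = 1, so the foot is P_0 − t·n = (1, 28, -16) − 1·(3, 22, 6) = (-2, 6, -22).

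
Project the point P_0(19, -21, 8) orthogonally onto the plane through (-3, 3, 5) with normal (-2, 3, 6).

The perpendicular from P_0 has direction n = (-2, 3, 6): r = (19, -21, 8) + μ(-2, 3, 6).
Substitute into the plane: n·(P_0 + μn) = 45 gives -53 + 49μ = 45, so μ = 2.
Foot = (19, -21, 8) + 2·(-2, 3, 6) = (15, -15, 20).

(15, -15, 20)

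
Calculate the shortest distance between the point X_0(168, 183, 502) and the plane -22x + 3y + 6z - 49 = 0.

8

d = |(-22)·168 + 3·183 + 6·502 − 49| / √(484 + 9 + 36) = |-184| / 23 = 8.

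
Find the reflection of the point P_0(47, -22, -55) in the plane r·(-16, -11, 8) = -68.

(-17, -66, -23)

n = (-16, -11, 8), |n|² = 441, n·P_0 − (-68) = -882, so t = -882/441 = -2.
Foot F = P_0 − (-2)·n = (15, -44, -39); the reflection is 2F − P_0 = (-17, -66, -23).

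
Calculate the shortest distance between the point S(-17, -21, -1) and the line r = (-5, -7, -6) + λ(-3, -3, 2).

Direction vector d = (-3, -3, 2).
AP = (-12, -14, 5), and AP × d = (-13, 9, -6).
|AP × d|² = 286 and |d|² = 22, so the distance is √(286/22) = √13.

√13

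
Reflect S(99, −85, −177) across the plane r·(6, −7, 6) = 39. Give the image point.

(993/11, -823/11, -2043/11)

With n = (6, −7, 6), the signed offset is (n·S − 39)/|n|² = 88/121 = 8/11.
S' = S − 2t·n = (99, −85, −177) − (16/11)·(6, −7, 6) = (993/11, −823/11, −2043/11).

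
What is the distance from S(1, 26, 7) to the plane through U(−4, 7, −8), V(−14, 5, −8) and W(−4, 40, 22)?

UV = (−10, −2, 0) and UW = (0, 33, 30), so a normal is n = UV × UW = (−60, 300, −330).
Then n·(1, 26, 7) − 4980 = 450.
|n| = √(3600 + 90000 + 108900) = 450, so the distance is |450|/450 = 1.

1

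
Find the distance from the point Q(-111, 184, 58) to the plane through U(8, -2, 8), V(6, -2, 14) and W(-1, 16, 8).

UV = (-2, 0, 6) and UW = (-9, 18, 0), so a normal is n = UV × UW = (-108, -54, -36).
Then n·(-111, 184, 58) - (-1044) = 1008.
|n| = √(11664 + 2916 + 1296) = 126, so the distance is |1008|/126 = 8.

8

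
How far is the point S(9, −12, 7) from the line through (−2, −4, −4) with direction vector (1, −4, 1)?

12

Direction vector d = (1, −4, 1).
AP = (11, −8, 11), and AP × d = (36, 0, −36).
|AP × d|² = 2592 and |d|² = 18, so the distance is √(2592/18) = √144 = 12.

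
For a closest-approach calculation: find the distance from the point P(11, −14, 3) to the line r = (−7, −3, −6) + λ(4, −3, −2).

Direction vector d = (4, −3, −2).
AP = (18, −11, 9); AP·d = 87, |AP|² = 526, |d|² = 29.
distance² = |AP|² − (AP·d)²/|d|² = 526 − 7569/29 = 265, so the distance is √265.

√265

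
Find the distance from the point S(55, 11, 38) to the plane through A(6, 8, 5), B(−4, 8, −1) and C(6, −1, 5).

9√34/17

AB = (−10, 0, −6) and AC = (0, −9, 0), so a normal is n = AB × AC = (−54, 0, 90).
n = (−54, 0, 90); n·P − 126 = 324; |n| = 18√34; distance = 324/(18√34) = 9√34/17.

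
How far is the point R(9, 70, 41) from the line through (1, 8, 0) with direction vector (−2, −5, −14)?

Direction vector d = (−2, −5, −14).
AP = (8, 62, 41), and AP × d = (−663, 30, 84).
|AP × d|² = 447525 and |d|² = 225, so the distance is √(447525/225) = √1989 = 3√221.

3√221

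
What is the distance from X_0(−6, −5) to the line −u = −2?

8

d = |(-1)·(-6) + 0·(-5) − (-2)| / √(1 + 0) = |8|/1 = 8.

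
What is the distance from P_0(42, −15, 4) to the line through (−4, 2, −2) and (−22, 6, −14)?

√505

A direction vector is d = (−18, 4, −12).
AP = (46, −17, 6); AP·d = -968, |AP|² = 2441, |d|² = 484.
distance² = |AP|² − (AP·d)²/|d|² = 2441 − 937024/484 = 505, so the distance is √505.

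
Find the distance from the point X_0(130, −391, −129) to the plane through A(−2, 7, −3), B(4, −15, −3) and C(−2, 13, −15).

6

AB = (6, −22, 0) and AC = (0, 6, −12), so a normal is n = AB × AC = (264, 72, 36).
d = |264·130 + 72·(-391) + 36·(-129) − (-132)| / √(69696 + 5184 + 1296) = |1656| / 276 = 6.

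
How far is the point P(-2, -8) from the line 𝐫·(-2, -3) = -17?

d = |(-2)·(-2) + (-3)·(-8) − (-17)| / √(4 + 9) = |45|/√13 = 45√13/13.

45/√13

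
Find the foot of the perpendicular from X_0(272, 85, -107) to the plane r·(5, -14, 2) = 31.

(821/3, 241/3, -319/3)

n = (5, -14, 2), |n|² = 225, and n·X_0 − 31 = -75.
t = -75/225 = -1/3, so the foot is X_0 − t·n = (272, 85, -107) − (-1/3)·(5, -14, 2) = (821/3, 241/3, -319/3).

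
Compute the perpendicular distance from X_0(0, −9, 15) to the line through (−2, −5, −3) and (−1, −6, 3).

√2

A direction vector is d = (1, −1, 6).
AP = (2, −4, 18), and AP × d = (−6, 6, 2).
|AP × d|² = 76 and |d|² = 38, so the distance is √(76/38) = √2.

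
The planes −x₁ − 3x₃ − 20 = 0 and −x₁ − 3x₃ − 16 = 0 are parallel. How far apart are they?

4/√10

Both planes have normal n = (−1, 0, −3), |n| = √10. Any point on the first plane is at distance |16 − 20|/|n| = 4/√10 = 2√10/5 from the second.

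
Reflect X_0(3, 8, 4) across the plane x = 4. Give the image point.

(5, 8, 4)

With n = (1, 0, 0), the signed offset is (n·X_0 − 4)/|n|² = -1/1 = -1.
X_0' = X_0 − 2t·n = (3, 8, 4) − (-2)·(1, 0, 0) = (5, 8, 4).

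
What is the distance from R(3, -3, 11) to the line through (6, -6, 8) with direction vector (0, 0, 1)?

3√2

Direction vector d = (0, 0, 1).
AP = (-3, 3, 3); AP·d = 3, |AP|² = 27, |d|² = 1.
distance² = |AP|² − (AP·d)²/|d|² = 27 − 9/1 = 18, so the distance is 3√2.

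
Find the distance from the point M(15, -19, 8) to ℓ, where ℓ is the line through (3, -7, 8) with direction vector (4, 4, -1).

Direction vector d = (4, 4, -1).
AP = (12, -12, 0), and AP × d = (12, 12, 96).
|AP × d|² = 9504 and |d|² = 33, so the distance is √(9504/33) = √288 = 12√2.

12√2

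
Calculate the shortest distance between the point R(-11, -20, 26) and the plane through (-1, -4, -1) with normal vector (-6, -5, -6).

The plane has equation n·(r − (-1, -4, -1)) = 0, i.e. n·r = 32.
n = (-6, -5, -6); n·P − 32 = -22; |n| = √97; distance = 22/√97.

22/√97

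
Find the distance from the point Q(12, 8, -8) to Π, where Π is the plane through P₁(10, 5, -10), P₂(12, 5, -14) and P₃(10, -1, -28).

P₁P₂ = (2, 0, -4) and P₁P₃ = (0, -6, -18), so a normal is n = P₁P₂ × P₁P₃ = (-24, 36, -12).
Then n·(12, 8, -8) - 60 = 36.
|n| = √(576 + 1296 + 144) = 12√14, so the distance is |36|/(12√14) = 3/√14.

3/√14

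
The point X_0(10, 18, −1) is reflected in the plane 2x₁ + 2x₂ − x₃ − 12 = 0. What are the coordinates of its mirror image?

(-10, -2, 9)

With n = (2, 2, −1), the signed offset is (n·X_0 − 12)/|n|² = 45/9 = 5.
X_0' = X_0 − 2t·n = (10, 18, −1) − 10·(2, 2, −1) = (−10, −2, 9).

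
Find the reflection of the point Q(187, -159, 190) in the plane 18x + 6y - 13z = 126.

(4589/23, -3561/23, 4162/23)

With n = (18, 6, -13), the signed offset is (n·Q − 126)/|n|² = -184/529 = -8/23.
Q' = Q − 2t·n = (187, -159, 190) − (-16/23)·(18, 6, -13) = (4589/23, -3561/23, 4162/23).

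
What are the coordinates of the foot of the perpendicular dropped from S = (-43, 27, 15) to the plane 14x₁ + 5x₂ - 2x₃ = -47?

(-15, 37, 11)

The perpendicular from S has direction n = (14, 5, -2): r = (-43, 27, 15) + μ(14, 5, -2).
Substitute into the plane: n·(S + μn) = -47 gives -497 + 225μ = -47, so μ = 2.
Foot = (-43, 27, 15) + 2·(14, 5, -2) = (-15, 37, 11).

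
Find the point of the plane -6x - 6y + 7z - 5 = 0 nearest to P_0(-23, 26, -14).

(-29, 20, -7)

The perpendicular from P_0 has direction n = (-6, -6, 7): r = (-23, 26, -14) + t(-6, -6, 7).
Substitute into the plane: n·(P_0 + tn) = 5 gives -116 + 121t = 5, so t = 1.
Foot = (-23, 26, -14) + 1·(-6, -6, 7) = (-29, 20, -7).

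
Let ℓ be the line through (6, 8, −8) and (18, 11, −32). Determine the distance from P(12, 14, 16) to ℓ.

A direction vector is d = (12, 3, −24).
AP = (6, 6, 24); AP·d = -486, |AP|² = 648, |d|² = 729.
distance² = |AP|² − (AP·d)²/|d|² = 648 − 236196/729 = 324, so the distance is 18.

18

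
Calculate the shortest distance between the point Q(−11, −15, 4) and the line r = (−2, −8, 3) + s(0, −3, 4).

√106

Direction vector d = (0, −3, 4).
AP = (−9, −7, 1), and AP × d = (−25, 36, 27).
|AP × d|² = 2650 and |d|² = 25, so the distance is √(2650/25) = √106.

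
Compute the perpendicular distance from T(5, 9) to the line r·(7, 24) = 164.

d = |7·5 + 24·9 − 164| / √(49 + 576) = |87|/25 = 87/25.

87/25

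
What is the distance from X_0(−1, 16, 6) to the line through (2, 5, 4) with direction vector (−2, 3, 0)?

√17

Direction vector d = (−2, 3, 0).
AP = (−3, 11, 2), and AP × d = (−6, −4, 13).
|AP × d|² = 221 and |d|² = 13, so the distance is √(221/13) = √17.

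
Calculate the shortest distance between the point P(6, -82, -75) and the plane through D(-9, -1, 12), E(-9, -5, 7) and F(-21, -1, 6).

DE = (0, -4, -5) and DF = (-12, 0, -6), so a normal is n = DE × DF = (24, 60, -48).
Then n·(6, -82, -75) - (-852) = -324.
|n| = √(576 + 3600 + 2304) = 36√5, so the distance is |-324|/(36√5) = 9/√5.

9/√5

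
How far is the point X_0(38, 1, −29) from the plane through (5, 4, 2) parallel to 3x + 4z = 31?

5

Parallel planes share the normal n = (3, 0, 4); since (5, 4, 2) lies on the plane, its equation is 3x + 4z = 23.
d = |3·38 + 4·(-29) − 23| / √(9 + 0 + 16) = |-25| / 5 = 5.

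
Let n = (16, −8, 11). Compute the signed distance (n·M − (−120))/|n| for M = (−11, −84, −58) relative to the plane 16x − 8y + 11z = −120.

-22/21

n·M − (-120) = -22.
|n| = 21, so the signed distance is -22/21.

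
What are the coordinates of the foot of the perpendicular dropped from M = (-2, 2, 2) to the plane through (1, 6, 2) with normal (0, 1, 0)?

The perpendicular from M has direction n = (0, 1, 0): r = (-2, 2, 2) + λ(0, 1, 0).
Substitute into the plane: n·(M + λn) = 6 gives 2 + 1λ = 6, so λ = 4.
Foot = (-2, 2, 2) + 4·(0, 1, 0) = (-2, 6, 2).

(-2, 6, 2)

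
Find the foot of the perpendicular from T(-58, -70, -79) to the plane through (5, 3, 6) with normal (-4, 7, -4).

n = (-4, 7, -4), |n|² = 81, and n·T − (-23) = 81.
t = 81/81 = 1, so the foot is T − t·n = (-58, -70, -79) − 1·(-4, 7, -4) = (-54, -77, -75).

(-54, -77, -75)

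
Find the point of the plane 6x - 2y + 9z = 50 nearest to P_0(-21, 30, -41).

(9, 20, 4)

n = (6, -2, 9), |n|² = 121, and n·P_0 − 50 = -605.
t = -605/121 = -5, so the foot is P_0 − t·n = (-21, 30, -41) − (-5)·(6, -2, 9) = (9, 20, 4).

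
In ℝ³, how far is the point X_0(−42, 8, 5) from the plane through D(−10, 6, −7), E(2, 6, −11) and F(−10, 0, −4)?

2

DE = (12, 0, −4) and DF = (0, −6, 3), so a normal is n = DE × DF = (−24, −36, −72).
Then n·(−42, 8, 5) − 528 = −168.
|n| = √(576 + 1296 + 5184) = 84, so the distance is |-168|/84 = 2.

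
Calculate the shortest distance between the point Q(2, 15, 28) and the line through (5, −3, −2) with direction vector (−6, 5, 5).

Direction vector d = (−6, 5, 5).
AP = (−3, 18, 30), and AP × d = (−60, −165, 93).
|AP × d|² = 39474 and |d|² = 86, so the distance is √(39474/86) = √459 = 3√51.

3√51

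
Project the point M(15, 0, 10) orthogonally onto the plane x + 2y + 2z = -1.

The perpendicular from M has direction n = (1, 2, 2): r = (15, 0, 10) + λ(1, 2, 2).
Substitute into the plane: n·(M + λn) = -1 gives 35 + 9λ = -1, so λ = -4.
Foot = (15, 0, 10) + (-4)·(1, 2, 2) = (11, -8, 2).

(11, -8, 2)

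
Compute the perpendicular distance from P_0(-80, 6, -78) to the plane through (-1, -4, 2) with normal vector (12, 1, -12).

22/17

The plane has equation n·(r − (-1, -4, 2)) = 0, i.e. n·r = -40.
n = (12, 1, -12); n·P − (-40) = 22; |n| = 17; distance = 22/17.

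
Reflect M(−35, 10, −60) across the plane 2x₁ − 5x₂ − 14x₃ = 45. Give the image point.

(-47, 40, 24)

n = (2, −5, −14), |n|² = 225, n·M − 45 = 675, so t = 675/225 = 3.
Foot F = M − 3·n = (−41, 25, −18); the reflection is 2F − M = (−47, 40, 24).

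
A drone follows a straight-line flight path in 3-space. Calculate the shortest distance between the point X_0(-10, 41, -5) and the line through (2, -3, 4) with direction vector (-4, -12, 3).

Direction vector d = (-4, -12, 3).
AP = (-12, 44, -9), and AP × d = (24, 72, 320).
|AP × d|² = 108160 and |d|² = 169, so the distance is √(108160/169) = √640 = 8√10.

8√10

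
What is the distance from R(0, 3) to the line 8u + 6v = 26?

4/5

The normal to the line is n = (8, 6) with |n| = 10.
|n·R − 26| = |18 − 26| = 8, so the distance is 8/10 = 4/5.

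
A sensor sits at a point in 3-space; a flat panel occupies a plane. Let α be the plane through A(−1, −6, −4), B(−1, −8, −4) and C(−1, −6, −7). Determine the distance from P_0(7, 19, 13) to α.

8

AB = (0, −2, 0) and AC = (0, 0, −3), so a normal is n = AB × AC = (6, 0, 0).
n = (6, 0, 0); n·P − (-6) = 48; |n| = 6; distance = 48/6 = 8.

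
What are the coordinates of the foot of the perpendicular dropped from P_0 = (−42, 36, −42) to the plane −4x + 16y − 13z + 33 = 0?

The perpendicular from P_0 has direction n = (−4, 16, −13): r = (−42, 36, −42) + t(−4, 16, −13).
Substitute into the plane: n·(P_0 + tn) = -33 gives 1290 + 441t = -33, so t = -3.
Foot = (−42, 36, −42) + (-3)·(−4, 16, −13) = (−30, −12, −3).

(-30, -12, -3)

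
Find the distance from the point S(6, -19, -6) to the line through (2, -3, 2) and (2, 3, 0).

A direction vector is d = (0, 6, -2).
AP = (4, -16, -8); AP·d = -80, |AP|² = 336, |d|² = 40.
distance² = |AP|² − (AP·d)²/|d|² = 336 − 6400/40 = 176, so the distance is 4√11.

4√11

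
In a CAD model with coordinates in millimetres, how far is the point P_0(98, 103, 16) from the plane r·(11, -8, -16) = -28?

26/21

Normal vector n = (11, -8, -16), and n·(98, 103, 16) - (-28) = 26.
|n| = √(121 + 64 + 256) = 21, so the distance is |26|/21 = 26/21.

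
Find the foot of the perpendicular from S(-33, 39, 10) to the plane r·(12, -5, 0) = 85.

(15, 19, 10)

The perpendicular from S has direction n = (12, -5, 0): r = (-33, 39, 10) + μ(12, -5, 0).
Substitute into the plane: n·(S + μn) = 85 gives -591 + 169μ = 85, so μ = 4.
Foot = (-33, 39, 10) + 4·(12, -5, 0) = (15, 19, 10).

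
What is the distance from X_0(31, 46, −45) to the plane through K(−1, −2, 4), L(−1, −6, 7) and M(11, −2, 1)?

KL = (0, −4, 3) and KM = (12, 0, −3), so a normal is n = KL × KM = (12, 36, 48).
Then n·(31, 46, −45) − 108 = −240.
|n| = √(144 + 1296 + 2304) = 12√26, so the distance is |-240|/(12√26) = 20/√26.

20/√26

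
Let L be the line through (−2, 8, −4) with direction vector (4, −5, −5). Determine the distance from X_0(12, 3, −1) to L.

2√41

Direction vector d = (4, −5, −5).
AP = (14, −5, 3); AP·d = 66, |AP|² = 230, |d|² = 66.
distance² = |AP|² − (AP·d)²/|d|² = 230 − 4356/66 = 164, so the distance is 2√41.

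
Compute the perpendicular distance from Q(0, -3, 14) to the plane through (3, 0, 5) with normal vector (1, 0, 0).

The plane has equation n·(r − (3, 0, 5)) = 0, i.e. n·r = 3.
d = |1·0 − 3| / √(1 + 0 + 0) = |-3| / 1 = 3.

3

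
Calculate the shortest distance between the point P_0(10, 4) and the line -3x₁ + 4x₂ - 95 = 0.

109/5

d = |(-3)·10 + 4·4 − 95| / √(9 + 16) = |-109|/5 = 109/5.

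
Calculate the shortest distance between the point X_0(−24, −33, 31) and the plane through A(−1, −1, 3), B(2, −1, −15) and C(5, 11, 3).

AB = (3, 0, −18) and AC = (6, 12, 0), so a normal is n = AB × AC = (216, −108, 36).
n = (216, −108, 36); n·P − 0 = -504; |n| = 36√46; distance = 504/(36√46) = 7√46/23.

7√46/23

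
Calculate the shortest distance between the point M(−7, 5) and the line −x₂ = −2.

3

The normal to the line is n = (0, −1) with |n| = 1.
|n·M − (-2)| = |-5 − (-2)| = 3, so the distance is 3/1 = 3.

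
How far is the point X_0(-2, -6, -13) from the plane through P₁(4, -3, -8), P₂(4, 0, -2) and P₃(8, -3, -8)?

P₁P₂ = (0, 3, 6) and P₁P₃ = (4, 0, 0), so a normal is n = P₁P₂ × P₁P₃ = (0, 24, -12).
Then n·(-2, -6, -13) - 24 = -12.
|n| = √(0 + 576 + 144) = 12√5, so the distance is |-12|/(12√5) = √5/5.

√5/5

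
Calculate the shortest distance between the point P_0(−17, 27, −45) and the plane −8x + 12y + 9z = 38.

Normal vector n = (−8, 12, 9), and n·(−17, 27, −45) − 38 = 17.
|n| = √(64 + 144 + 81) = 17, so the distance is |17|/17 = 1.

1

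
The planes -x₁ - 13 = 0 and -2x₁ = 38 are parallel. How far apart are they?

Divide the second equation by 2 to match normals: -x₁ = 19.
With common normal n = (-1, 0, 0) (|n| = 1), the distance is |13 − 19|/|n| = 6/1 = 6.

6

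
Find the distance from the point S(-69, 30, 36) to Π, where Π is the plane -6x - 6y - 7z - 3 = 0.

21/11

n = (-6, -6, -7); n·P − 3 = -21; |n| = 11; distance = 21/11.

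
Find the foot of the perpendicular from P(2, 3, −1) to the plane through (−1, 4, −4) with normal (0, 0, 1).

(2, 3, -4)

The perpendicular from P has direction n = (0, 0, 1): r = (2, 3, −1) + λ(0, 0, 1).
Substitute into the plane: n·(P + λn) = -4 gives -1 + 1λ = -4, so λ = -3.
Foot = (2, 3, −1) + (-3)·(0, 0, 1) = (2, 3, −4).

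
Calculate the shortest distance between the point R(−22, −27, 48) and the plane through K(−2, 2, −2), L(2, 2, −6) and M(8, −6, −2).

KL = (4, 0, −4) and KM = (10, −8, 0), so a normal is n = KL × KM = (−32, −40, −32).
n = (−32, −40, −32); n·P − 48 = 200; |n| = 8√57; distance = 200/(8√57) = 25√57/57.

25/√57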